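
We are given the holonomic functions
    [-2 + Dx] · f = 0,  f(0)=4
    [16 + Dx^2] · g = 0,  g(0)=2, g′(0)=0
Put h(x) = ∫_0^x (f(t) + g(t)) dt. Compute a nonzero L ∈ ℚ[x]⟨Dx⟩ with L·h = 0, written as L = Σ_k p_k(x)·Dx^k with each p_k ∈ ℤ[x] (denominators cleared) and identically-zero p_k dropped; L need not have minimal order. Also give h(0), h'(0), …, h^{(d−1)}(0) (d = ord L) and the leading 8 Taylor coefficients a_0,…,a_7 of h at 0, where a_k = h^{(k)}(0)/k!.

f: a_k = 4, 8, 8, 16/3, 8/3, 16/15, 16/45, 32/315, …
g: a_k = 2, 0, -16, 0, 64/3, 0, -512/45, 0, …
h₀=f+g: left-lcm gives L₀, ord ≤ 3.
∫: right-multiply L₀ by Dx.
L = -32·Dx + 16·Dx^2 - 2·Dx^3 + Dx^4  (order 4).
h: a_k = 0, 6, 4, -8/3, 4/3, 24/5, 8/45, -496/315, …
ICs: h(0) = 0, h′(0) = 6, h′′(0) = 8, h′′′(0) = -16.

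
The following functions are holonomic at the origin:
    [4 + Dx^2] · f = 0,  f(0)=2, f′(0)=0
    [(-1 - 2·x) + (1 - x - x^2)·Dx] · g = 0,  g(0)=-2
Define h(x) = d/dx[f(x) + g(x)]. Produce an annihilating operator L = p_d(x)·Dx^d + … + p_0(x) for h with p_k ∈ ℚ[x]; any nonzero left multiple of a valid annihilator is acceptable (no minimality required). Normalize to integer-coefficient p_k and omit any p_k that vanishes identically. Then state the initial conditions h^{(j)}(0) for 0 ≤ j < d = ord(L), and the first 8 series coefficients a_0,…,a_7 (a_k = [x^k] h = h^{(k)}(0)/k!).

L = (272 + 704·x + 880·x^2 + 400·x^3 + 320·x^4 + 144·x^5 + 48·x^6) + (-44 - 52·x + 108·x^2 + 80·x^3 + 40·x^4 + 72·x^5 + 56·x^6 + 16·x^7)·Dx + (68 + 176·x + 220·x^2 + 100·x^3 + 80·x^4 + 36·x^5 + 12·x^6)·Dx^2 + (-11 - 13·x + 27·x^2 + 20·x^3 + 10·x^4 + 18·x^5 + 14·x^6 + 4·x^7)·Dx^3  (order 3).
h: a_k = -2, -16, -18, -104/3, -80, -2356/15, -294, -171328/315, …
ICs: h(0) = -2, h′(0) = -16, h′′(0) = -36.

f: a_k = 2, 0, -4, 0, 4/3, 0, -8/45, 0, …
g: a_k = -2, -2, -4, -6, -10, -16, -26, -42, …
Sum ⇒ L₀ = lclm(L_f,L_g) in ℚ(x)⟨Dx⟩.
h₀' ⇒ L via d/dx closure of L₀.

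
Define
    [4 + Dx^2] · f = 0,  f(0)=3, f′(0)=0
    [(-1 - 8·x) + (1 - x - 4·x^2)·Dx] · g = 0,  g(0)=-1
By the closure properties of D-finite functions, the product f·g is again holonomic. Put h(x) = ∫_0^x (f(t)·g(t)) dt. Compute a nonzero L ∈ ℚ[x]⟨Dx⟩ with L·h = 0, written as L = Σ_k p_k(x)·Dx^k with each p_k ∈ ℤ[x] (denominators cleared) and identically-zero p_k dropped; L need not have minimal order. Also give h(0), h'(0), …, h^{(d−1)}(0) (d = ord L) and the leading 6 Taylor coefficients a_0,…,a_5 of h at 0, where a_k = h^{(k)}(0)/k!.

f: a_k = 3, 0, -6, 0, 2, 0, …
g: a_k = -1, -1, -5, -9, -29, -65, …
h₀=f·g: eliminate ⇒ L₀, order ≤ 2·1.
∫: right-multiply L₀ by Dx.
L = (4 + 4·x + 16·x^2)·Dx + (2 + 16·x)·Dx^2 + (-1 + x + 4·x^2)·Dx^3  (order 3).
h: a_k = 0, -3, -3/2, -3, -21/4, -59/5, …
ICs: h(0) = 0, h′(0) = -3, h′′(0) = -3.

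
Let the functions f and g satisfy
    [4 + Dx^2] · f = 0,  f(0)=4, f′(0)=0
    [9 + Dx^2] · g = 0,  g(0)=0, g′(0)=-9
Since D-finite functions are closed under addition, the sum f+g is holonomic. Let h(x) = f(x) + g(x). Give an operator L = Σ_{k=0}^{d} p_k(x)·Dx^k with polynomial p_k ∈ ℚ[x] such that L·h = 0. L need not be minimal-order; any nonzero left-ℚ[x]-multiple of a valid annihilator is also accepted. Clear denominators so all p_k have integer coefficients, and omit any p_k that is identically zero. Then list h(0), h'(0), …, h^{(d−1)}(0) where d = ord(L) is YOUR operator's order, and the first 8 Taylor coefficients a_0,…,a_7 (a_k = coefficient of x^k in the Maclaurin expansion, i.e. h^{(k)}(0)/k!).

L = 36 + 13·Dx^2 + Dx^4  (order 4).
h: a_k = 4, -9, -8, 27/2, 8/3, -243/40, -16/45, 729/560, …
ICs: h(0) = 4, h′(0) = -9, h′′(0) = -16, h′′′(0) = 81.

f: a_k = 4, 0, -8, 0, 8/3, 0, -16/45, 0, …
g: a_k = 0, -9, 0, 27/2, 0, -243/40, 0, 729/560, …
Sum ⇒ L₀ = lclm(L_f,L_g) in ℚ(x)⟨Dx⟩.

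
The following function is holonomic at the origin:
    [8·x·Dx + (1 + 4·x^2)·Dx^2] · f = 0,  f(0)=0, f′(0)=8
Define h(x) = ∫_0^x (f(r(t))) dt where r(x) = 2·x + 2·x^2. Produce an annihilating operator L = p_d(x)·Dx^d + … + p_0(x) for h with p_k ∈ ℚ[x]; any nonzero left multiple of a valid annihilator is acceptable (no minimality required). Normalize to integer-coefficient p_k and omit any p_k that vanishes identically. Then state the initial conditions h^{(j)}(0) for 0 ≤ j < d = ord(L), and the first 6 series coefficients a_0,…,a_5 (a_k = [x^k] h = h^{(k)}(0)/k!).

L = (-2 + 32·x + 128·x^2 + 192·x^3 + 96·x^4)·Dx^2 + (1 + 2·x + 16·x^2 + 64·x^3 + 80·x^4 + 32·x^5)·Dx^3  (order 3).
h: a_k = 0, 0, 8, 16/3, -64/3, -256/5, …
ICs: h(0) = 0, h′(0) = 0, h′′(0) = 16.

f: a_k = 0, 8, 0, -32/3, 0, 128/5, …
f∘r: x↦r, Dx↦Dx/r' in L_f ⇒ L₀.
Integrate: L := L₀·Dx.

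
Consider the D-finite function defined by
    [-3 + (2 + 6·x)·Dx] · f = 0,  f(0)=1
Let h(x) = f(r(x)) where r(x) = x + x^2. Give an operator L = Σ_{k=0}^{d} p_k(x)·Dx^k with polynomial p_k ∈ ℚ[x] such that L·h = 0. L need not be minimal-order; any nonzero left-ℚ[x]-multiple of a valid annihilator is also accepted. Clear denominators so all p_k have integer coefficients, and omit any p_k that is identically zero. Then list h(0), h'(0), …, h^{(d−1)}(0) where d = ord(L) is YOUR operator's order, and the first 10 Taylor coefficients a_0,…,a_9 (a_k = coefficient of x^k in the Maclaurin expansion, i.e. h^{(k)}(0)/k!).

L = (-3 - 6·x) + (2 + 6·x + 6·x^2)·Dx  (order 1).
h: a_k = 1, 3/2, 3/8, -9/16, 99/128, -243/256, 999/1024, -1377/2048, -6237/32768, 119313/65536, …
ICs: h(0) = 1.

f: a_k = 1, 3/2, -9/8, 27/16, -405/128, 1701/256, -15309/1024, 72171/2048, -2814669/32768, 14073345/65536, …
h₀=f(r): pull back L_f along r ⇒ L₀.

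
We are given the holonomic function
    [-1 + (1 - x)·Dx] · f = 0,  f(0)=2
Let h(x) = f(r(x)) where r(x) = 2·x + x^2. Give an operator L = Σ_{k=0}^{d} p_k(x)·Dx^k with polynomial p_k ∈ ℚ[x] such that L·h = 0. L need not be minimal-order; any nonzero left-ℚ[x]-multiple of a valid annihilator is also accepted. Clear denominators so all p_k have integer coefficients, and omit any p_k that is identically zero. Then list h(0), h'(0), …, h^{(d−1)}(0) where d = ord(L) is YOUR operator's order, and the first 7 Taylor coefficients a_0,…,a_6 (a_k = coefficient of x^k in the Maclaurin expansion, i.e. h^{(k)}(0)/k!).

f: a_k = 2, 2, 2, 2, 2, 2, 2, …
L₀ from L_f via x↦r, Dx↦r'^{-1}Dx.
L = (2 + 2·x) + (-1 + 2·x + x^2)·Dx  (order 1).
h: a_k = 2, 4, 10, 24, 58, 140, 338, …
ICs: h(0) = 2.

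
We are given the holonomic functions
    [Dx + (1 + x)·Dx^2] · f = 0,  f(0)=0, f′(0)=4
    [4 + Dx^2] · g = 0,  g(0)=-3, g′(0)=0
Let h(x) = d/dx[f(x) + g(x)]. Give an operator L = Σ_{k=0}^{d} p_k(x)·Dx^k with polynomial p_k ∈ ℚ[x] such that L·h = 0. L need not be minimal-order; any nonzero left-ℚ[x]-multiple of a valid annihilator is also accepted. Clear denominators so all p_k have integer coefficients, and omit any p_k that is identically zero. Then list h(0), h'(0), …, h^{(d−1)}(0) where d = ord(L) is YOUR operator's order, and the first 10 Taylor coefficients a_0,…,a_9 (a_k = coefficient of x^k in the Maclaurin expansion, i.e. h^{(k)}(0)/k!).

L = (20 + 16·x + 8·x^2) + (12 + 28·x + 24·x^2 + 8·x^3)·Dx + (5 + 4·x + 2·x^2)·Dx^2 + (3 + 7·x + 6·x^2 + 2·x^3)·Dx^3  (order 3).
h: a_k = 4, 8, 4, -12, 4, -12/5, 4, -436/105, 4, -3772/945, …
ICs: h(0) = 4, h′(0) = 8, h′′(0) = 8.

f: a_k = 0, 4, -2, 4/3, -1, 4/5, -2/3, 4/7, -1/2, 4/9, …
g: a_k = -3, 0, 6, 0, -2, 0, 4/15, 0, -2/105, 0, …
Weyl lclm of L_f,L_g ⇒ L₀ (ord ≤ 4).
Differentiate: ansatz ord ≤ ord L₀ ⇒ L.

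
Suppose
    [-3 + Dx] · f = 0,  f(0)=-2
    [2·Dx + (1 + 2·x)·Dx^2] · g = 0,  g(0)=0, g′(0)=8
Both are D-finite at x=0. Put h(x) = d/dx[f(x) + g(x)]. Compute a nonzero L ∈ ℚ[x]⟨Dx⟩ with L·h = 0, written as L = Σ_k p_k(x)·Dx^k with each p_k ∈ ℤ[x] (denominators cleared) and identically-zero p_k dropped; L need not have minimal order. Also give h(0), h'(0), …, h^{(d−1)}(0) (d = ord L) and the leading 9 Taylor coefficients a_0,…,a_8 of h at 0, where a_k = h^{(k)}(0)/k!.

L = (-42 - 36·x) + (-1 - 36·x - 36·x^2)·Dx + (5 + 16·x + 12·x^2)·Dx^2  (order 2).
h: a_k = 2, -34, 5, -91, 431/4, -5363/20, 20237/40, -287449/280, 4585333/2240, …
ICs: h(0) = 2, h′(0) = -34.

f: a_k = -2, -6, -9, -9, -27/4, -81/20, -81/40, -243/280, -729/2240, …
g: a_k = 0, 8, -8, 32/3, -16, 128/5, -128/3, 512/7, -128, …
Weyl lclm of L_f,L_g ⇒ L₀ (ord ≤ 3).
h₀' ⇒ L via d/dx closure of L₀.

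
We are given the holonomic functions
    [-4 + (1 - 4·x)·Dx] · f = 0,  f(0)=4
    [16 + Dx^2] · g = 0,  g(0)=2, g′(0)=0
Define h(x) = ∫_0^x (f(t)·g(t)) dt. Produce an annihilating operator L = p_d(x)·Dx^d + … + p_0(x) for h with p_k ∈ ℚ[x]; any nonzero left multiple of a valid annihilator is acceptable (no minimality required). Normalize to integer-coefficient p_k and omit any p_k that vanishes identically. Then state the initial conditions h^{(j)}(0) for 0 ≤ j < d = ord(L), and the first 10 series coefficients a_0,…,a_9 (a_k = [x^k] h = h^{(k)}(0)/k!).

L = (-16 + 64·x)·Dx + 8·Dx^2 + (-1 + 4·x)·Dx^3  (order 3).
h: a_k = 0, 8, 16, 64/3, 64, 3328/15, 6656/9, 796672/315, 398336/45, 17846272/567, …
ICs: h(0) = 0, h′(0) = 8, h′′(0) = 32.

f: a_k = 4, 16, 64, 256, 1024, 4096, 16384, 65536, 262144, 1048576, …
g: a_k = 2, 0, -16, 0, 64/3, 0, -512/45, 0, 1024/315, 0, …
L₀ := L_f ⊗_s L_g (sym. prod.), ord ≤ 2.
∫: right-multiply L₀ by Dx.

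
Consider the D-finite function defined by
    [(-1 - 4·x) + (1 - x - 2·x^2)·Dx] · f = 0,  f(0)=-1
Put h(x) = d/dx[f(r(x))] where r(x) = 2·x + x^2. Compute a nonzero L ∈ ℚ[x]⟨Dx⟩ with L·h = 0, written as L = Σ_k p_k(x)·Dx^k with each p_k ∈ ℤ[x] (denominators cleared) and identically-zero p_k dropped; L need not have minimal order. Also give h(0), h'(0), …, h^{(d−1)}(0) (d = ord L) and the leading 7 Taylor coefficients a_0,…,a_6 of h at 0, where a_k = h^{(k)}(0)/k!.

f: a_k = -1, -1, -3, -5, -11, -21, -43, …
Substitute x→r, Dx→(1/r')Dx; clear ⇒ L₀.
Derive L from L₀ (diff closure).
L = (13 + 52·x + 186·x^2 + 160·x^3 + 40·x^4) + (-1 - 5·x + 26·x^2 + 62·x^3 + 40·x^4 + 8·x^5)·Dx  (order 1).
h: a_k = -2, -26, -156, -956, -5270, -28206, -146328, …
ICs: h(0) = -2.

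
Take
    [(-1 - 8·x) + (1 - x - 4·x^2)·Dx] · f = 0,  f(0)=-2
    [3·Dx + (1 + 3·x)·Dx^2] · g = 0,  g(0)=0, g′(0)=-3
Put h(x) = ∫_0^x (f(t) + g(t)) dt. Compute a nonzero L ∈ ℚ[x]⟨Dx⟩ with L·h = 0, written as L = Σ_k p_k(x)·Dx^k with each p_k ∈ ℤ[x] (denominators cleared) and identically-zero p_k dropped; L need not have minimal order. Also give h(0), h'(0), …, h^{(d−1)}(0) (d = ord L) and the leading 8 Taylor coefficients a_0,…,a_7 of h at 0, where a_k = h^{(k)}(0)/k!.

f: a_k = -2, -2, -10, -18, -58, -130, -362, -882, …
g: a_k = 0, -3, 9/2, -9, 81/4, -243/5, 243/2, -2187/7, …
h₀=f+g: left-lcm gives L₀, ord ≤ 3.
h=∫₀ˣh₀: take L = L₀·Dx.
L = (342 + 2178·x + 6624·x^2 + 6336·x^3 + 6912·x^4)·Dx^2 + (36 + 696·x + 4356·x^2 + 10176·x^3 + 12960·x^4 + 11520·x^5)·Dx^3 + (-13 - 101·x - 191·x^2 + 225·x^3 + 1440·x^4 + 2928·x^5 + 2304·x^6)·Dx^4  (order 4).
h: a_k = 0, -2, -5/2, -11/6, -27/4, -151/20, -893/30, -481/14, …
ICs: h(0) = 0, h′(0) = -2, h′′(0) = -5, h′′′(0) = -11.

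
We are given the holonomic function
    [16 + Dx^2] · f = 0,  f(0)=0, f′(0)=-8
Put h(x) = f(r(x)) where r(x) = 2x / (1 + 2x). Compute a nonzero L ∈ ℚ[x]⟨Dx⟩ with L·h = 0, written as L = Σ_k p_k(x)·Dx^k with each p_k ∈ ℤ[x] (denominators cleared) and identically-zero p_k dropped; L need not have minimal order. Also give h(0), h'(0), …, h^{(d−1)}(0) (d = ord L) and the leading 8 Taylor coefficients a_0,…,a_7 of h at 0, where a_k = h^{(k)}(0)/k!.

f: a_k = 0, -8, 0, 64/3, 0, -256/15, 0, 2048/315, …
Substitute x→r, Dx→(1/r')Dx; clear ⇒ L₀.
L = 64 + (4 + 24·x + 48·x^2 + 32·x^3)·Dx + (1 + 8·x + 24·x^2 + 32·x^3 + 16·x^4)·Dx^2  (order 2).
h: a_k = 0, -16, 32, 320/3, -896, 49408/15, -7680, 2520064/315, …
ICs: h(0) = 0, h′(0) = -16.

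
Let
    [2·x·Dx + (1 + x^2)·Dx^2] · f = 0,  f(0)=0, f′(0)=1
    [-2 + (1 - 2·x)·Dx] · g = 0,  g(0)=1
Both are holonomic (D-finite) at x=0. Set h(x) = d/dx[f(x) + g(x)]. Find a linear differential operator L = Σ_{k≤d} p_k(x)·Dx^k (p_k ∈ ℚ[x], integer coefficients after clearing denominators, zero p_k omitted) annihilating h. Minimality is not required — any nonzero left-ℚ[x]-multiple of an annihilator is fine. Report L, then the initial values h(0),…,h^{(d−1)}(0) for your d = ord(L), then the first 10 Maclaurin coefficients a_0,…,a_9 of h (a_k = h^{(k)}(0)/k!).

L = (4 - 32·x - 12·x^2) + (-13 + 4·x - 25·x^2 - 12·x^3)·Dx + (2 - 3·x - 3·x^3 - 2·x^4)·Dx^2  (order 2).
h: a_k = 3, 8, 23, 64, 161, 384, 895, 2048, 4609, 10240, …
ICs: h(0) = 3, h′(0) = 8.

f: a_k = 0, 1, 0, -1/3, 0, 1/5, 0, -1/7, 0, 1/9, …
g: a_k = 1, 2, 4, 8, 16, 32, 64, 128, 256, 512, …
Weyl lclm of L_f,L_g ⇒ L₀ (ord ≤ 3).
Derive L from L₀ (diff closure).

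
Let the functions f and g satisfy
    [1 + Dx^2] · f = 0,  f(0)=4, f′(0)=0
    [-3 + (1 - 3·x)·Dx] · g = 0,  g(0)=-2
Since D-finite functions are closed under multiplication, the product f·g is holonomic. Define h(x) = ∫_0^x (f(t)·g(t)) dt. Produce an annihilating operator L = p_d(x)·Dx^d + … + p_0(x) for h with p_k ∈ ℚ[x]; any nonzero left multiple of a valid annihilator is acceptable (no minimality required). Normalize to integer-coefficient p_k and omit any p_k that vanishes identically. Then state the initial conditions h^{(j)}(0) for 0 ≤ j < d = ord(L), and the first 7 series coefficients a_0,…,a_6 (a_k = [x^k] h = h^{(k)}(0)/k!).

f: a_k = 4, 0, -2, 0, 1/6, 0, -1/180, …
g: a_k = -2, -6, -18, -54, -162, -486, -1458, …
h₀=f·g: eliminate ⇒ L₀, order ≤ 2·1.
h=∫h₀ ⇒ L = L₀·Dx.
L = (-1 + 3·x)·Dx + 6·Dx^2 + (-1 + 3·x)·Dx^3  (order 3).
h: a_k = 0, -8, -12, -68/3, -51, -1837/15, -1837/6, …
ICs: h(0) = 0, h′(0) = -8, h′′(0) = -24.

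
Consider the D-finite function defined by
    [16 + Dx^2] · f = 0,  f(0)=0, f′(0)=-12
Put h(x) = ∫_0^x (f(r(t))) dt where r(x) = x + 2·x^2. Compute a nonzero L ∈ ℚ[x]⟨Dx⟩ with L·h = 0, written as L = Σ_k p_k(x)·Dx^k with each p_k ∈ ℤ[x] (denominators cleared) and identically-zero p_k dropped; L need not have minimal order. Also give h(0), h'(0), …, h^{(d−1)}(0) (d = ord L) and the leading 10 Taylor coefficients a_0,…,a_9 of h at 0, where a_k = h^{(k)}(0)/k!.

L = (16 + 192·x + 768·x^2 + 1024·x^3)·Dx - 4·Dx^2 + (1 + 4·x)·Dx^3  (order 3).
h: a_k = 0, 0, -6, -8, 8, 192/5, 896/15, 0, -13312/105, -28672/135, …
ICs: h(0) = 0, h′(0) = 0, h′′(0) = -12.

f: a_k = 0, -12, 0, 32, 0, -128/5, 0, 1024/105, 0, -2048/945, …
Substitute x→r, Dx→(1/r')Dx; clear ⇒ L₀.
h=∫h₀ ⇒ L = L₀·Dx.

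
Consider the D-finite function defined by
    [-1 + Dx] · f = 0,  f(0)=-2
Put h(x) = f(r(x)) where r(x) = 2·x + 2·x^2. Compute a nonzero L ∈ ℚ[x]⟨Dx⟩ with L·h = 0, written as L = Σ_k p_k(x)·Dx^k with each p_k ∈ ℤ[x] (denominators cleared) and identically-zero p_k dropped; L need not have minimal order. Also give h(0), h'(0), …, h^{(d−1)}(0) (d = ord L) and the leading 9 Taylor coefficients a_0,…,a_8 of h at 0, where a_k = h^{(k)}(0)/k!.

f: a_k = -2, -2, -1, -1/3, -1/12, -1/60, -1/360, -1/2520, -1/20160, …
L₀ from L_f via x↦r, Dx↦r'^{-1}Dx.
L = (-2 - 4·x) + Dx  (order 1).
h: a_k = -2, -4, -8, -32/3, -40/3, -208/15, -608/45, -3712/315, -3056/315, …
ICs: h(0) = -2.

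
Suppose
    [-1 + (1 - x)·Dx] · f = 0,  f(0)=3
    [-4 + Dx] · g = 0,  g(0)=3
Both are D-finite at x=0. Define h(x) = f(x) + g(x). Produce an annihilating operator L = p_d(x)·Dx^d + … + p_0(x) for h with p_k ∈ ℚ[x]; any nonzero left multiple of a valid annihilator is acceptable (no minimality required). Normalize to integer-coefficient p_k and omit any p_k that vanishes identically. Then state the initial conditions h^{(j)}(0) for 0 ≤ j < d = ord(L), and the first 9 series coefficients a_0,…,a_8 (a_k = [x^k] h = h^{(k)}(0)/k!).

L = (8 - 16·x) + (-14 + 32·x - 16·x^2)·Dx + (3 - 7·x + 4·x^2)·Dx^2  (order 2).
h: a_k = 6, 15, 27, 35, 35, 143/5, 301/15, 1339/105, 827/105, …
ICs: h(0) = 6, h′(0) = 15.

f: a_k = 3, 3, 3, 3, 3, 3, 3, 3, 3, …
g: a_k = 3, 12, 24, 32, 32, 128/5, 256/15, 1024/105, 512/105, …
f+g: L₀ = lclm(L_f,L_g), ord ≤ 1+1.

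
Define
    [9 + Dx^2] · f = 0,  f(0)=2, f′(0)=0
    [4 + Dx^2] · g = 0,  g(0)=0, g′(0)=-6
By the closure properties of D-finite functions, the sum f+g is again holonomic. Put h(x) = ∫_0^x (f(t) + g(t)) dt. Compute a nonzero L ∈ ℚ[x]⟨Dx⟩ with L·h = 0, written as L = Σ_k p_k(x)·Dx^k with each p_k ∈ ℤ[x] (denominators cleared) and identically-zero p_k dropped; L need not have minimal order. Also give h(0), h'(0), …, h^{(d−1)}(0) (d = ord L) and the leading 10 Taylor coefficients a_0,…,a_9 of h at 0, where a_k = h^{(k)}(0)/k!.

f: a_k = 2, 0, -9, 0, 27/4, 0, -81/40, 0, 729/2240, 0, …
g: a_k = 0, -6, 0, 4, 0, -4/5, 0, 8/105, 0, -4/945, …
Sum ⇒ L₀ = lclm(L_f,L_g) in ℚ(x)⟨Dx⟩.
Integrate: L := L₀·Dx.
L = 36·Dx + 13·Dx^3 + Dx^5  (order 5).
h: a_k = 0, 2, -3, -3, 1, 27/20, -2/15, -81/280, 1/105, 81/2240, …
ICs: h(0) = 0, h′(0) = 2, h′′(0) = -6, h′′′(0) = -18, h′′′′(0) = 24.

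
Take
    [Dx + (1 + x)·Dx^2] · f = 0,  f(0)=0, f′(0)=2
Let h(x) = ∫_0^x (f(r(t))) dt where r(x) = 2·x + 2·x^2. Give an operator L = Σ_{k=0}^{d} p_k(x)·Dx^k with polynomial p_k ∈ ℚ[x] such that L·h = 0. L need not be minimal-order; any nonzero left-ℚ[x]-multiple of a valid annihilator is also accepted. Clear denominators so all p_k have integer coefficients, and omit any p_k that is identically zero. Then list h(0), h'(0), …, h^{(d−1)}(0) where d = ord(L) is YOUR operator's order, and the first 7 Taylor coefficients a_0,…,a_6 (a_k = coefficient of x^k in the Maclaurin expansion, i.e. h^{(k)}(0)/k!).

f: a_k = 0, 2, -1, 2/3, -1/2, 2/5, -1/3, …
Substitute x→r, Dx→(1/r')Dx; clear ⇒ L₀.
∫: right-multiply L₀ by Dx.
L = (4·x + 4·x^2)·Dx^2 + (1 + 4·x + 6·x^2 + 4·x^3)·Dx^3  (order 3).
h: a_k = 0, 0, 2, 0, -2/3, 4/5, -8/15, …
ICs: h(0) = 0, h′(0) = 0, h′′(0) = 4.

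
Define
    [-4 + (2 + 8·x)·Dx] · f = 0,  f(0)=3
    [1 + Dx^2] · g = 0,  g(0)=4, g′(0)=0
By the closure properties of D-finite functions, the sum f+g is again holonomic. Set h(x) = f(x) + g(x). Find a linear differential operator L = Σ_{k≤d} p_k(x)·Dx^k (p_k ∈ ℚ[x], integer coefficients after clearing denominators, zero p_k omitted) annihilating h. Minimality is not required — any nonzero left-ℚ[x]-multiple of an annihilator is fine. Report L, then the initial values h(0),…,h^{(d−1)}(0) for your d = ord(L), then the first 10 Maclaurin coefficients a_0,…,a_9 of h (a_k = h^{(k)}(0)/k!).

L = (-26 - 16·x - 32·x^2) + (-3 - 4·x + 48·x^2 + 64·x^3)·Dx + (-26 - 16·x - 32·x^2)·Dx^2 + (-3 - 4·x + 48·x^2 + 64·x^3)·Dx^3  (order 3).
h: a_k = 7, 6, -8, 12, -179/6, 84, -45361/180, 792, -25945919/10080, 8580, …
ICs: h(0) = 7, h′(0) = 6, h′′(0) = -16.

f: a_k = 3, 6, -6, 12, -30, 84, -252, 792, -2574, 8580, …
g: a_k = 4, 0, -2, 0, 1/6, 0, -1/180, 0, 1/10080, 0, …
f+g: L₀ = lclm(L_f,L_g), ord ≤ 1+2.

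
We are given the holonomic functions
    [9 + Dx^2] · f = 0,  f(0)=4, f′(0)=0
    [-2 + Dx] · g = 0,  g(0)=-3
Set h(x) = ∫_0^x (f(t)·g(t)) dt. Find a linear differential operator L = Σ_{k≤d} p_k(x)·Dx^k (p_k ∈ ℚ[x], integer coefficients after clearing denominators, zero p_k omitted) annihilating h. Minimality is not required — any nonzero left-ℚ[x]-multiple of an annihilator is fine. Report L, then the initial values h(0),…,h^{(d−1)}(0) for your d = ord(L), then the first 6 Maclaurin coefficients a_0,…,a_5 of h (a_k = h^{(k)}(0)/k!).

L = 13·Dx - 4·Dx^2 + Dx^3  (order 3).
h: a_k = 0, -12, -12, 10, 23, 119/10, …
ICs: h(0) = 0, h′(0) = -12, h′′(0) = -24.

f: a_k = 4, 0, -18, 0, 27/2, 0, …
g: a_k = -3, -6, -6, -4, -2, -4/5, …
f·g: L₀ = L_f ⊗_s L_g, ord ≤ 2·1.
h=∫₀ˣh₀: take L = L₀·Dx.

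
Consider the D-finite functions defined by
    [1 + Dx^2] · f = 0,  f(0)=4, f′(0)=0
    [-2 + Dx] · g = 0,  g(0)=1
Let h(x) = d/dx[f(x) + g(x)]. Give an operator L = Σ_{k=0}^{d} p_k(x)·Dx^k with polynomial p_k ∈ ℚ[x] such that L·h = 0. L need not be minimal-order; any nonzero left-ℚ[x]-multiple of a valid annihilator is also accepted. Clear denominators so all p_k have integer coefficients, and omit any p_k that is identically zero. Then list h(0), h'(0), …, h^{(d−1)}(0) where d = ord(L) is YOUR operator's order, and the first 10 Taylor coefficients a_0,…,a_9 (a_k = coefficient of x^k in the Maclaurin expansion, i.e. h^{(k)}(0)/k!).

L = 2 - Dx + 2·Dx^2 - Dx^3  (order 3).
h: a_k = 2, 0, 4, 10/3, 4/3, 1/2, 8/45, 13/252, 4/315, 17/6048, …
ICs: h(0) = 2, h′(0) = 0, h′′(0) = 8.

f: a_k = 4, 0, -2, 0, 1/6, 0, -1/180, 0, 1/10080, 0, …
g: a_k = 1, 2, 2, 4/3, 2/3, 4/15, 4/45, 8/315, 2/315, 4/2835, …
Sum ⇒ L₀ = lclm(L_f,L_g) in ℚ(x)⟨Dx⟩.
Derive L from L₀ (diff closure).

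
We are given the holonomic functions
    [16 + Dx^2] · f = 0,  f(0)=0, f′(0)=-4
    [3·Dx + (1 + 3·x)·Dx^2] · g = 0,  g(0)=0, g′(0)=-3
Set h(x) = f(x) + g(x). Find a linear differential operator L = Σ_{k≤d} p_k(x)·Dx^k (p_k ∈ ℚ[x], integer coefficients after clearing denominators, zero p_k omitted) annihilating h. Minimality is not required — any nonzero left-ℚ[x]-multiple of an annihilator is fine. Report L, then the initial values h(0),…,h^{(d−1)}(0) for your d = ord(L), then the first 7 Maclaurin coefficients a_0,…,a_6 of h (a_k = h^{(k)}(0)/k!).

f: a_k = 0, -4, 0, 32/3, 0, -128/15, 0, …
g: a_k = 0, -3, 9/2, -9, 81/4, -243/5, 243/2, …
Sum ⇒ L₀ = lclm(L_f,L_g) in ℚ(x)⟨Dx⟩.
L = (1680 + 2304·x + 3456·x^2)·Dx + (272 + 1584·x + 3456·x^2 + 3456·x^3)·Dx^2 + (105 + 144·x + 216·x^2)·Dx^3 + (17 + 99·x + 216·x^2 + 216·x^3)·Dx^4  (order 4).
h: a_k = 0, -7, 9/2, 5/3, 81/4, -857/15, 243/2, …
ICs: h(0) = 0, h′(0) = -7, h′′(0) = 9, h′′′(0) = 10.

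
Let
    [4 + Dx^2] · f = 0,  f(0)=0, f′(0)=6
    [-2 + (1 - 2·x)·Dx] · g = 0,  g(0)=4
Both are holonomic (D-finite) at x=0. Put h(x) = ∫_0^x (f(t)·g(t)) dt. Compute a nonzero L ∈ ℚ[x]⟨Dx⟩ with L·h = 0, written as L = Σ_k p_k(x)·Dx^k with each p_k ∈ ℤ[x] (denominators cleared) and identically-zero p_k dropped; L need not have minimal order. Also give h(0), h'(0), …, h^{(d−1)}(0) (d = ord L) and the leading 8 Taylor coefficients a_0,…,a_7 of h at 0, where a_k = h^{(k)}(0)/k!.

L = (-4 + 8·x)·Dx + 4·Dx^2 + (-1 + 2·x)·Dx^3  (order 3).
h: a_k = 0, 0, 12, 16, 20, 32, 808/15, 3232/35, …
ICs: h(0) = 0, h′(0) = 0, h′′(0) = 24.

f: a_k = 0, 6, 0, -4, 0, 4/5, 0, -8/105, …
g: a_k = 4, 8, 16, 32, 64, 128, 256, 512, …
Product ⇒ symmetric product L₀, ord ≤ 2.
Integrate: L := L₀·Dx.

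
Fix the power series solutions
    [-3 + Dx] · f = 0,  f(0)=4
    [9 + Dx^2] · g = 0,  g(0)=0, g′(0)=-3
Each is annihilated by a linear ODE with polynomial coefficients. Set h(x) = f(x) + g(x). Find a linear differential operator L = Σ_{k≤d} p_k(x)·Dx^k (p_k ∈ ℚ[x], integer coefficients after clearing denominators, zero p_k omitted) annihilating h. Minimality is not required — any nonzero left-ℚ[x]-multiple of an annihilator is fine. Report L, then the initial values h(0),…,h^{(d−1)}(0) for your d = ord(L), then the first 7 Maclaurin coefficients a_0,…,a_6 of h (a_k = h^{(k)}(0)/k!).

L = -27 + 9·Dx - 3·Dx^2 + Dx^3  (order 3).
h: a_k = 4, 9, 18, 45/2, 27/2, 243/40, 81/20, …
ICs: h(0) = 4, h′(0) = 9, h′′(0) = 36.

f: a_k = 4, 12, 18, 18, 27/2, 81/10, 81/20, …
g: a_k = 0, -3, 0, 9/2, 0, -81/40, 0, …
f+g: L₀ = lclm(L_f,L_g), ord ≤ 1+2.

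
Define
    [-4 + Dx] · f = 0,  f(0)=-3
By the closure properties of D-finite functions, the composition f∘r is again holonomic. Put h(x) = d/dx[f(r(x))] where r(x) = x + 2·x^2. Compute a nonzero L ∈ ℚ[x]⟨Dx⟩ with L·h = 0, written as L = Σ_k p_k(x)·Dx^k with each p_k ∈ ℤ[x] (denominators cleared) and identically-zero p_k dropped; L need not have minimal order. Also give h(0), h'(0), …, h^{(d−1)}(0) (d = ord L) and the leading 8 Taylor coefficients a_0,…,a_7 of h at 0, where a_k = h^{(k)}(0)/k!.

f: a_k = -3, -12, -24, -32, -32, -128/5, -256/15, -1024/105, …
Substitute x→r, Dx→(1/r')Dx; clear ⇒ L₀.
Derive L from L₀ (diff closure).
L = (8 + 32·x + 64·x^2) + (-1 - 4·x)·Dx  (order 1).
h: a_k = -12, -96, -384, -1280, -3328, -38912/5, -237568/15, -3129344/105, …
ICs: h(0) = -12.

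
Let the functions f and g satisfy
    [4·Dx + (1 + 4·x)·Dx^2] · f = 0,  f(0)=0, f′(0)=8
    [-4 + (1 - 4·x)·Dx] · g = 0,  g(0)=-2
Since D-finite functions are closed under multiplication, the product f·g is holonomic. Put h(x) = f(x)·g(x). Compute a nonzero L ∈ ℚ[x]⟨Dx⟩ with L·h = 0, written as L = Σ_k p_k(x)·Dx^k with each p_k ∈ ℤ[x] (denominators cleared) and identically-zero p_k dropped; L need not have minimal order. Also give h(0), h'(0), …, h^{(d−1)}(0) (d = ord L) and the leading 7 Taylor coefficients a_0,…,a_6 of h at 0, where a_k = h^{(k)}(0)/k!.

f: a_k = 0, 8, -16, 128/3, -128, 2048/5, -4096/3, …
g: a_k = -2, -8, -32, -128, -512, -2048, -8192, …
Sym-product of L_f,L_g gives L₀ (≤ ord 2).
L = 16 + (4 + 48·x)·Dx + (-1 + 16·x^2)·Dx^2  (order 2).
h: a_k = 0, -16, -32, -640/3, -1792/3, -48128/15, -151552/15, …
ICs: h(0) = 0, h′(0) = -16.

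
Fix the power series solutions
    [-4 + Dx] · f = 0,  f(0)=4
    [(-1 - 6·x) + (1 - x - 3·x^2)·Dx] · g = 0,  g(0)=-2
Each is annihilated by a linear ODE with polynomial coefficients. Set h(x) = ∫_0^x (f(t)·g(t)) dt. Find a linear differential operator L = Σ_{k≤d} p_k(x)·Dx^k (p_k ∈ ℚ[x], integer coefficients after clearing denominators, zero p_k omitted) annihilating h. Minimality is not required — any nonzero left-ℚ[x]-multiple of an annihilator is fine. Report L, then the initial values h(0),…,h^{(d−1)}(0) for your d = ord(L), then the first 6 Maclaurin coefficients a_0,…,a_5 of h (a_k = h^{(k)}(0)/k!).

f: a_k = 4, 16, 32, 128/3, 128/3, 512/15, …
g: a_k = -2, -2, -8, -14, -38, -80, …
h₀=f·g: eliminate ⇒ L₀, order ≤ 1·1.
∫: right-multiply L₀ by Dx.
L = (5 + 2·x - 12·x^2)·Dx + (-1 + x + 3·x^2)·Dx^2  (order 2).
h: a_k = 0, -8, -20, -128/3, -250/3, -2408/15, …
ICs: h(0) = 0, h′(0) = -8.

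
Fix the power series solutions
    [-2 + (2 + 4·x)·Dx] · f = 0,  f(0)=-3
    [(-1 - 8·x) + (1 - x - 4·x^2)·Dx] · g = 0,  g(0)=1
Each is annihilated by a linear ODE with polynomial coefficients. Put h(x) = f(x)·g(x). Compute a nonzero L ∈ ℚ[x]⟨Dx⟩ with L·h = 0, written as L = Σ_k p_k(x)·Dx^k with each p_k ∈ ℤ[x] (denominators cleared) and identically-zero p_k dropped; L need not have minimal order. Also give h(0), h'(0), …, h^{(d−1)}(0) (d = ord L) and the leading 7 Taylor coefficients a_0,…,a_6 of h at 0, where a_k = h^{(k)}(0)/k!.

L = (2 + 9·x + 12·x^2) + (-1 - x + 6·x^2 + 8·x^3)·Dx  (order 1).
h: a_k = -3, -6, -33/2, -42, -849/8, -1107/4, -11157/16, …
ICs: h(0) = -3.

f: a_k = -3, -3, 3/2, -3/2, 15/8, -21/8, 63/16, …
g: a_k = 1, 1, 5, 9, 29, 65, 181, …
L₀ := L_f ⊗_s L_g (sym. prod.), ord ≤ 1.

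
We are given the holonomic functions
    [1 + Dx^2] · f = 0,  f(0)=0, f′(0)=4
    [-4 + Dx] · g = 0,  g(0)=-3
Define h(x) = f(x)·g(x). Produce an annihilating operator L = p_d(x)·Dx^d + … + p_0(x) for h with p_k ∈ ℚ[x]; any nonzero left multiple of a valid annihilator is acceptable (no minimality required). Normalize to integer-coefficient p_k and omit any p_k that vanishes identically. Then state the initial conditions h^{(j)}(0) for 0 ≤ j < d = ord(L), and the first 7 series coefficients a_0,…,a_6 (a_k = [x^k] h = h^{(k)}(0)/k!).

L = 17 - 8·Dx + Dx^2  (order 2).
h: a_k = 0, -12, -48, -94, -120, -1121/10, -1222/15, …
ICs: h(0) = 0, h′(0) = -12.

f: a_k = 0, 4, 0, -2/3, 0, 1/30, 0, …
g: a_k = -3, -12, -24, -32, -32, -128/5, -256/15, …
f·g: L₀ = L_f ⊗_s L_g, ord ≤ 2·1.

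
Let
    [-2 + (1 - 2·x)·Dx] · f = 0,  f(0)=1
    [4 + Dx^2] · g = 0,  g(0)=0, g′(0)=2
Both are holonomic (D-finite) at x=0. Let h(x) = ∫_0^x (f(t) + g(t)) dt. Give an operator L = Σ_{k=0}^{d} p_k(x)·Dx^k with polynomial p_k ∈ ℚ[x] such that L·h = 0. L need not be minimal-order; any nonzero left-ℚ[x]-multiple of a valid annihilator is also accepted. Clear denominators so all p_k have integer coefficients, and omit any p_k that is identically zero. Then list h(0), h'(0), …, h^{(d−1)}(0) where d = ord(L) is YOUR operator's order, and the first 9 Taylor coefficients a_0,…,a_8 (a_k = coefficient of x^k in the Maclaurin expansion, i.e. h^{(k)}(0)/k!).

L = (56 - 32·x + 32·x^2)·Dx + (-12 + 40·x - 48·x^2 + 32·x^3)·Dx^2 + (14 - 8·x + 8·x^2)·Dx^3 + (-3 + 10·x - 12·x^2 + 8·x^3)·Dx^4  (order 4).
h: a_k = 0, 1, 2, 4/3, 5/3, 16/5, 242/45, 64/7, 5039/315, …
ICs: h(0) = 0, h′(0) = 1, h′′(0) = 4, h′′′(0) = 8.

f: a_k = 1, 2, 4, 8, 16, 32, 64, 128, 256, …
g: a_k = 0, 2, 0, -4/3, 0, 4/15, 0, -8/315, 0, …
Sum ⇒ L₀ = lclm(L_f,L_g) in ℚ(x)⟨Dx⟩.
h=∫h₀ ⇒ L = L₀·Dx.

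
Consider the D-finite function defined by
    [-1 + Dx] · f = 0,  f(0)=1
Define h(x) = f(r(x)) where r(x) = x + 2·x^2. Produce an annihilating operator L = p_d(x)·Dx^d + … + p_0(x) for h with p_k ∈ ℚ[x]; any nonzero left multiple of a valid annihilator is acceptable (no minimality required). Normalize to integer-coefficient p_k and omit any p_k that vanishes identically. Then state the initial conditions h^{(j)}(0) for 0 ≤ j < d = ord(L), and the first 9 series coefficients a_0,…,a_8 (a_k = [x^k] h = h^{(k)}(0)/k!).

f: a_k = 1, 1, 1/2, 1/6, 1/24, 1/120, 1/720, 1/5040, 1/40320, …
h₀=f(r): pull back L_f along r ⇒ L₀.
L = (-1 - 4·x) + Dx  (order 1).
h: a_k = 1, 1, 5/2, 13/6, 73/24, 281/120, 1741/720, 1697/1008, 57233/40320, …
ICs: h(0) = 1.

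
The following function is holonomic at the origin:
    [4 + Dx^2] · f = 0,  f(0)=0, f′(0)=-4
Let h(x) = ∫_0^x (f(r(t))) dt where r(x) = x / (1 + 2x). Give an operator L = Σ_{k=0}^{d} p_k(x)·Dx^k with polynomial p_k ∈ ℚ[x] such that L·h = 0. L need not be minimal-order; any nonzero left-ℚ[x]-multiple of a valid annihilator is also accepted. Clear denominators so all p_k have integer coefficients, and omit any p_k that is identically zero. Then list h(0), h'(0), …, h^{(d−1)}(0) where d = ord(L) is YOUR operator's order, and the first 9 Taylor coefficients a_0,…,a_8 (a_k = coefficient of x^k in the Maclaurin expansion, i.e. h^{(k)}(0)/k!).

L = 4·Dx + (4 + 24·x + 48·x^2 + 32·x^3)·Dx^2 + (1 + 8·x + 24·x^2 + 32·x^3 + 16·x^4)·Dx^3  (order 3).
h: a_k = 0, 0, -2, 8/3, -10/3, 16/5, -4/45, -80/7, 13862/315, …
ICs: h(0) = 0, h′(0) = 0, h′′(0) = -4.

f: a_k = 0, -4, 0, 8/3, 0, -8/15, 0, 16/315, 0, …
Change of var in L_f (x↦r) gives L₀.
h=∫₀ˣh₀: take L = L₀·Dx.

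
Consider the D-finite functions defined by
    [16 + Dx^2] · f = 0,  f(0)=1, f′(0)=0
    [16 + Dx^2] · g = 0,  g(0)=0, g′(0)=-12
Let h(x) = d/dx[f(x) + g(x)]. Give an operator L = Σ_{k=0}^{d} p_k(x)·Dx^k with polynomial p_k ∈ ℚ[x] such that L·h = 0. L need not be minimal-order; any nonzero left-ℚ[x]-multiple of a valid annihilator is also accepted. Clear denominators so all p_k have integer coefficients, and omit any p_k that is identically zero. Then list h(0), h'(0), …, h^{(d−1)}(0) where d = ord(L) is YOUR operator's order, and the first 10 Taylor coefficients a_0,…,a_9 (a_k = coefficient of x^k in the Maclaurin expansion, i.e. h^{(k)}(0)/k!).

f: a_k = 1, 0, -8, 0, 32/3, 0, -256/45, 0, 512/315, 0, …
g: a_k = 0, -12, 0, 32, 0, -128/5, 0, 1024/105, 0, -2048/945, …
Weyl lclm of L_f,L_g ⇒ L₀ (ord ≤ 4).
Differentiate: ansatz ord ≤ ord L₀ ⇒ L.
L = 16 + Dx^2  (order 2).
h: a_k = -12, -16, 96, 128/3, -128, -512/15, 1024/15, 4096/315, -2048/105, -8192/2835, …
ICs: h(0) = -12, h′(0) = -16.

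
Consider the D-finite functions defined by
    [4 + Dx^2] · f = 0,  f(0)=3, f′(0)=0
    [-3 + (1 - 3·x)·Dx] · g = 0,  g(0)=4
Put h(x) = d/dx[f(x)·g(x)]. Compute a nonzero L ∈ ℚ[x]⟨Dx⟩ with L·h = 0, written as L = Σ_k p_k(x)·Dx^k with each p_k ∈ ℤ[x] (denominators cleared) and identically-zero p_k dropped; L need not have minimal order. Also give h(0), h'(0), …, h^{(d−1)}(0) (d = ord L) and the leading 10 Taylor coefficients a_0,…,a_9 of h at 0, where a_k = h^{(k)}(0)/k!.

f: a_k = 3, 0, -6, 0, 2, 0, -4/15, 0, 2/105, 0, …
g: a_k = 4, 12, 36, 108, 324, 972, 2916, 8748, 26244, 78732, …
h₀=f·g: eliminate ⇒ L₀, order ≤ 2·1.
Differentiate: ansatz ord ≤ ord L₀ ⇒ L.
L = (-14 - 24·x + 36·x^2) + (-6 + 18·x)·Dx + (1 - 6·x + 9·x^2)·Dx^2  (order 2).
h: a_k = 36, 168, 756, 3056, 11460, 206248/5, 721868/5, 10394912/21, 11694276/7, 5262424168/945, …
ICs: h(0) = 36, h′(0) = 168.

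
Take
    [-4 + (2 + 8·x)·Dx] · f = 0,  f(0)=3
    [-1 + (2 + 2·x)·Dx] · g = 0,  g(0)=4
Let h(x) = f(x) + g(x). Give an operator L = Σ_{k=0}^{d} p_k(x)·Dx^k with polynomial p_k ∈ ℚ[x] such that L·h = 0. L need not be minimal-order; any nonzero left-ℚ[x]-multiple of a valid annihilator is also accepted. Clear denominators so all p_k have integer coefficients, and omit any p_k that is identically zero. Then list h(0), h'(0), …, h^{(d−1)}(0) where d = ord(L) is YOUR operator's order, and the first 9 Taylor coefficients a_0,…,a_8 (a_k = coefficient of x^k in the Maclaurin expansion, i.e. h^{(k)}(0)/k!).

f: a_k = 3, 6, -6, 12, -30, 84, -252, 792, -2574, …
g: a_k = 4, 2, -1/2, 1/4, -5/32, 7/64, -21/256, 33/512, -429/8192, …
Sum ⇒ L₀ = lclm(L_f,L_g) in ℚ(x)⟨Dx⟩.
L = -2 + (5 + 8·x)·Dx + (2 + 10·x + 8·x^2)·Dx^2  (order 2).
h: a_k = 7, 8, -13/2, 49/4, -965/32, 5383/64, -64533/256, 405537/512, -21086637/8192, …
ICs: h(0) = 7, h′(0) = 8.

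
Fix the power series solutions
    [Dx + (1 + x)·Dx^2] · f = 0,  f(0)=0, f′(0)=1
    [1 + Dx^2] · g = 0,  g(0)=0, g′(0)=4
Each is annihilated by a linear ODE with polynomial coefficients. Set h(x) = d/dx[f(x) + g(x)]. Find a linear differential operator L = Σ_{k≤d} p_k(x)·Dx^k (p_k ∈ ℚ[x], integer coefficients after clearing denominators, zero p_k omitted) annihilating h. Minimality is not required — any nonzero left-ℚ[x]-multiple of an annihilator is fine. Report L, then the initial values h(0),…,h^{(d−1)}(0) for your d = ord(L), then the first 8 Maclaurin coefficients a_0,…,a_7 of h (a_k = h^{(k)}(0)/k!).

f: a_k = 0, 1, -1/2, 1/3, -1/4, 1/5, -1/6, 1/7, …
g: a_k = 0, 4, 0, -2/3, 0, 1/30, 0, -1/1260, …
L₀ := lclm(L_f,L_g); ord L₀ ≤ 2+2.
Differentiate: ansatz ord ≤ ord L₀ ⇒ L.
L = (7 + 2·x + x^2) + (3 + 5·x + 3·x^2 + x^3)·Dx + (7 + 2·x + x^2)·Dx^2 + (3 + 5·x + 3·x^2 + x^3)·Dx^3  (order 3).
h: a_k = 5, -1, -1, -1, 7/6, -1, 179/180, -1, …
ICs: h(0) = 5, h′(0) = -1, h′′(0) = -2.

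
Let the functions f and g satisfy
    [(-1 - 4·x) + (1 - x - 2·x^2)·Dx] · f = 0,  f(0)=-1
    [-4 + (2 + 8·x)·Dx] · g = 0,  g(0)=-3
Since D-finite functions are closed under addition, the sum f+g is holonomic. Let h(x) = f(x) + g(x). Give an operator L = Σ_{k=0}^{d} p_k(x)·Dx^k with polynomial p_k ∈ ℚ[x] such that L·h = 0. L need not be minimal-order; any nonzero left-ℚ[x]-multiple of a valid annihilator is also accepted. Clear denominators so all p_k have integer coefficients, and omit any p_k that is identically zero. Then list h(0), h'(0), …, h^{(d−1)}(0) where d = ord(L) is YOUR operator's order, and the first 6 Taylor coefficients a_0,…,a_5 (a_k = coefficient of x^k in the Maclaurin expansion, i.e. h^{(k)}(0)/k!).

L = (-16 - 84·x - 120·x^2 - 160·x^3) + (10 + 52·x + 204·x^2 + 400·x^3 + 400·x^4)·Dx + (1 - 7·x - 56·x^2 - 8·x^3 + 200·x^4 + 160·x^5)·Dx^2  (order 2).
h: a_k = -4, -7, 3, -17, 19, -105, …
ICs: h(0) = -4, h′(0) = -7.

f: a_k = -1, -1, -3, -5, -11, -21, …
g: a_k = -3, -6, 6, -12, 30, -84, …
h₀=f+g: left-lcm gives L₀, ord ≤ 2.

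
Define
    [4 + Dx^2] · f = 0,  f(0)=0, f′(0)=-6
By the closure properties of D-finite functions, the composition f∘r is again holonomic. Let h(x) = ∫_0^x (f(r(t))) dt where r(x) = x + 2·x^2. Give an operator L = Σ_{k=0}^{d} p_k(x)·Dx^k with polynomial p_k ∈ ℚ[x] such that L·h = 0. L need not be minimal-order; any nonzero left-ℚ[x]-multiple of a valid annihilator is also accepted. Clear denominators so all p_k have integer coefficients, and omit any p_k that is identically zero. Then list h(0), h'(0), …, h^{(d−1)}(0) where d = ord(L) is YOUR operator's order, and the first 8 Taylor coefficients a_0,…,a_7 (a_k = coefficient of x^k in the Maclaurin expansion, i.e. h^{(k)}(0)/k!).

f: a_k = 0, -6, 0, 4, 0, -4/5, 0, 8/105, …
f∘r: x↦r, Dx↦Dx/r' in L_f ⇒ L₀.
h=∫₀ˣh₀: take L = L₀·Dx.
L = (4 + 48·x + 192·x^2 + 256·x^3)·Dx - 4·Dx^2 + (1 + 4·x)·Dx^3  (order 3).
h: a_k = 0, 0, -3, -4, 1, 24/5, 118/15, 24/7, …
ICs: h(0) = 0, h′(0) = 0, h′′(0) = -6.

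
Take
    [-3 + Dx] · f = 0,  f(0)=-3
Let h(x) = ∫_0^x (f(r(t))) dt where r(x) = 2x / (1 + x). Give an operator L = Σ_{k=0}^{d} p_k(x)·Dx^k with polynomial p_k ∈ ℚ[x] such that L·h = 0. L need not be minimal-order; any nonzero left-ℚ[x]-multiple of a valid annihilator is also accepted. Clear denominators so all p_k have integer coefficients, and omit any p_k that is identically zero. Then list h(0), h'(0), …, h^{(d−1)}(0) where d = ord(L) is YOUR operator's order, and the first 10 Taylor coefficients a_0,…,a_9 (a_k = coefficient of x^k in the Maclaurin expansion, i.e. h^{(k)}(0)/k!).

L = -6·Dx + (1 + 2·x + x^2)·Dx^2  (order 2).
h: a_k = 0, -3, -9, -12, -9/2, 18/5, 3/5, -72/35, 171/140, 4/35, …
ICs: h(0) = 0, h′(0) = -3.

f: a_k = -3, -9, -27/2, -27/2, -81/8, -243/40, -243/80, -729/560, -2187/4480, -729/4480, …
Substitute x→r, Dx→(1/r')Dx; clear ⇒ L₀.
Integrate: L := L₀·Dx.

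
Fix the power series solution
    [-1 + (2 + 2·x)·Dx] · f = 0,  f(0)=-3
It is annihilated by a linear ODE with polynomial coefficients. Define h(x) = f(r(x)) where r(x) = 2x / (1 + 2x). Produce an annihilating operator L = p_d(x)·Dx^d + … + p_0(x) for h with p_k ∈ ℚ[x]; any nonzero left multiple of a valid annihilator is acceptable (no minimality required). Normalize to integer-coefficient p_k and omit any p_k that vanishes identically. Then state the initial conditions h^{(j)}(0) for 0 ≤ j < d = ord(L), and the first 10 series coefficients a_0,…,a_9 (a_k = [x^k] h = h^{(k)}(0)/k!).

f: a_k = -3, -3/2, 3/8, -3/16, 15/128, -21/256, 63/1024, -99/2048, 1287/32768, -2145/65536, …
Substitute x→r, Dx→(1/r')Dx; clear ⇒ L₀.
L = -1 + (1 + 6·x + 8·x^2)·Dx  (order 1).
h: a_k = -3, -3, 15/2, -39/2, 423/8, -1197/8, 7059/16, -21615/16, 547383/128, -1782609/128, …
ICs: h(0) = -3.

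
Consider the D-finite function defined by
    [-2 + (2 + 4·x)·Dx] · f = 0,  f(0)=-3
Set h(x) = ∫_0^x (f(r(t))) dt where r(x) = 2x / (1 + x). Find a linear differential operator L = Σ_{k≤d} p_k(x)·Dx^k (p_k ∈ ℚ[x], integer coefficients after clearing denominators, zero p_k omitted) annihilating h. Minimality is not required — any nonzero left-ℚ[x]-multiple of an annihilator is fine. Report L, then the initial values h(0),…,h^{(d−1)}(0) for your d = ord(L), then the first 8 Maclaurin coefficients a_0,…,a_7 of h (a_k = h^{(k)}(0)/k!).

f: a_k = -3, -3, 3/2, -3/2, 15/8, -21/8, 63/16, -99/16, …
f∘r: x↦r, Dx↦Dx/r' in L_f ⇒ L₀.
∫: right-multiply L₀ by Dx.
L = -2·Dx + (1 + 6·x + 5·x^2)·Dx^2  (order 2).
h: a_k = 0, -3, -3, 4, -15/2, 18, -51, 1128/7, …
ICs: h(0) = 0, h′(0) = -3.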